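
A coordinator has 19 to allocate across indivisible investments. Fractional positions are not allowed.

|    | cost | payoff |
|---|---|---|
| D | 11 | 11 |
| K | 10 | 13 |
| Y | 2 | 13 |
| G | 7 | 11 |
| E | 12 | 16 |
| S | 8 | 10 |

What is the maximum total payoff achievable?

37

Treat it as a binary knapsack problem.
Allowing fractional choices, the relaxed optimum would be about 37.3, but investments are indivisible.
Y + G + S: cost 2 + 7 + 8 = 17 ≤ 19, payoff 13 + 11 + 10 = 34.
K + Y + G: cost 10 + 2 + 7 = 19 ≤ 19, payoff 13 + 13 + 11 = 37.
Y + E: cost 2 + 12 = 14 ≤ 19, payoff 13 + 16 = 29.
Best is K, Y, and G with total payoff 37.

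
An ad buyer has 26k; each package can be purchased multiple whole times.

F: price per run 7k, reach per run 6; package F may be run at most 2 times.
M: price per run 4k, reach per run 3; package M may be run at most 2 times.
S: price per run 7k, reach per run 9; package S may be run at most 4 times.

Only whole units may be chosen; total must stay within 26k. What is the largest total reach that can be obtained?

This is a bounded integer knapsack.
Take 1×M and 3×S: price 25 ≤ 26, reach 1·3 + 3·9 = 30.
No other integer combination yields more.

30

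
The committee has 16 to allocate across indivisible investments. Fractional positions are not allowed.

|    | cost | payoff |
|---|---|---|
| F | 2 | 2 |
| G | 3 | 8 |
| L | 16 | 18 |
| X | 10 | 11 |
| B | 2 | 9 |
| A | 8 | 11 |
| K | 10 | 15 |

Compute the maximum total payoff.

32

G + B + K: cost 3 + 2 + 10 = 15 ≤ 16, payoff 8 + 9 + 15 = 32.
F + G + B + A: cost 2 + 3 + 2 + 8 = 15 ≤ 16, payoff 2 + 8 + 9 + 11 = 30.
Best is G, B, and K with total payoff 32.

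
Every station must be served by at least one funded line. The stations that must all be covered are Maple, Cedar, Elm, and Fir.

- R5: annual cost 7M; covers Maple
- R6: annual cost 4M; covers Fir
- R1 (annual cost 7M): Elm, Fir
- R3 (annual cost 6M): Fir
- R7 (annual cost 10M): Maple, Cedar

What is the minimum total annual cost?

Choose R1 and R7: together they cover Maple, Cedar, Elm, Fir — every station.
Total annual cost: 7 + 10 = 17.
No cover costs less than 17.

17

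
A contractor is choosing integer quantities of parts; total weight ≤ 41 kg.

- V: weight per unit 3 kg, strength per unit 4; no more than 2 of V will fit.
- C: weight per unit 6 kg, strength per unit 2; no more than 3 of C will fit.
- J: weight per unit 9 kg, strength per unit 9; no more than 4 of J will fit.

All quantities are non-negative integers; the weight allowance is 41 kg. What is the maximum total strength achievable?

40

V has the best ratio (4/3); taking only V gives at most 2×4 = 8 (stopped by the supply cap of 2).
Mixing does better — 1×V and 4×J: weight 39 ≤ 41, strength 1·4 + 4·9 = 40.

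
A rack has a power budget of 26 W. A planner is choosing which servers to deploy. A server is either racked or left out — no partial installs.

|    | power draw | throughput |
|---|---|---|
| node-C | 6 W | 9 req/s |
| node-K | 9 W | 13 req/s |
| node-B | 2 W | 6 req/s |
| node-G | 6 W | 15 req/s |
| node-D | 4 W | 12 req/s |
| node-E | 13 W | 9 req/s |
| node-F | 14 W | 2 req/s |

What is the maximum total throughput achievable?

This is a 0-1 knapsack instance.
Take node-C, node-K, node-G, and node-D: power draw 6 + 9 + 6 + 4 = 25 ≤ 26, throughput 9 + 13 + 15 + 12 = 49.
No other feasible combination does better.

49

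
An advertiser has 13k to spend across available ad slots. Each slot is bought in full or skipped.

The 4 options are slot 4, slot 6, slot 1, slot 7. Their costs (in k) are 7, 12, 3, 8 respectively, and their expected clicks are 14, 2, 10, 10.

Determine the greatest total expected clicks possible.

This is an integer program with binary decision variables.
slot 1 + slot 7: cost 3 + 8 = 11 ≤ 13, expected clicks 10 + 10 = 20.
slot 4: cost 7 ≤ 13, expected clicks 14.
slot 4 + slot 1: cost 7 + 3 = 10 ≤ 13, expected clicks 14 + 10 = 24.
Best is slot 4 and slot 1 with total expected clicks 24.

24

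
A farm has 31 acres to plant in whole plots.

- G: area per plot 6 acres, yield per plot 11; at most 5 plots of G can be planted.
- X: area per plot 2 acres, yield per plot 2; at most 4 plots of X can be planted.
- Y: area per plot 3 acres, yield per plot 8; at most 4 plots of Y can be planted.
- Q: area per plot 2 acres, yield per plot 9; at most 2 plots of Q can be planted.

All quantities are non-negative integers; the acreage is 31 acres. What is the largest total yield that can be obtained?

75

Q has the best ratio (9/2); taking only Q gives at most 2×9 = 18 (stopped by the supply cap of 2).
Mixing does better — 3×G, 3×Y, and 2×Q: area 31 ≤ 31, yield 3·11 + 3·8 + 2·9 = 75.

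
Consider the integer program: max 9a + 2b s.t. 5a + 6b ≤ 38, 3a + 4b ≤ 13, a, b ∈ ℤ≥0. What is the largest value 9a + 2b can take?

(a,b)=(4,0) is feasible, giving 36.
(a,b)=(3,1) is feasible, giving 29.
Maximum is 36 at (a,b)=(4,0).

36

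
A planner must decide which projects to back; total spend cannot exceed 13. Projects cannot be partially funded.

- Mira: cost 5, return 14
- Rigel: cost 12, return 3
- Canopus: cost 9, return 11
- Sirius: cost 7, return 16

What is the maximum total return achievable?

30

This is a 0-1 knapsack instance.
Take Mira and Sirius: cost 5 + 7 = 12 ≤ 13, return 14 + 16 = 30.
No other feasible combination does better.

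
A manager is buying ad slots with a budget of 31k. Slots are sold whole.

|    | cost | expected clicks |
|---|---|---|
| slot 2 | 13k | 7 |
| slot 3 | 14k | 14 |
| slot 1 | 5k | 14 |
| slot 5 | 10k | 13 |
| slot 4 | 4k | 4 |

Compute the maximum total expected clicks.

Take slot 3, slot 1, and slot 5: cost 14 + 5 + 10 = 29 ≤ 31, expected clicks 14 + 14 + 13 = 41.
No other feasible combination does better.

41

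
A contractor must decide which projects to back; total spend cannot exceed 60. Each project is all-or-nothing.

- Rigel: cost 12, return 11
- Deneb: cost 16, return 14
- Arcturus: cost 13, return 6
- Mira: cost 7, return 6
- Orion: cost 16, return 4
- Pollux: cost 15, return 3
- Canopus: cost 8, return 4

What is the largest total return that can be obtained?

Rigel + Deneb + Arcturus + Mira + Canopus: cost 12 + 16 + 13 + 7 + 8 = 56 ≤ 60, return 11 + 14 + 6 + 6 + 4 = 41.
Rigel + Deneb + Mira + Pollux + Canopus: cost 12 + 16 + 7 + 15 + 8 = 58 ≤ 60, return 11 + 14 + 6 + 3 + 4 = 38.
Rigel + Deneb + Mira + Orion + Canopus: cost 12 + 16 + 7 + 16 + 8 = 59 ≤ 60, return 11 + 14 + 6 + 4 + 4 = 39.
Best is Rigel, Deneb, Arcturus, Mira, and Canopus with total return 41.

41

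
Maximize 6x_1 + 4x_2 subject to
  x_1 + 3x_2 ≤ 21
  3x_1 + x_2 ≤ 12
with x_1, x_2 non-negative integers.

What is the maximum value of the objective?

36

(x_1,x_2)=(2,6): 1·2+3·6=20≤21, 3·2+1·6=12≤12, objective 36.
(x_1,x_2)=(2,5): 1·2+3·5=17≤21, 3·2+1·5=11≤12, objective 32.
(x_1,x_2)=(1,6): 1·1+3·6=19≤21, 3·1+1·6=9≤12, objective 30.
(x_1,x_2)=(0,7): 1·0+3·7=21≤21, 3·0+1·7=7≤12, objective 28.
No feasible integer point exceeds 36.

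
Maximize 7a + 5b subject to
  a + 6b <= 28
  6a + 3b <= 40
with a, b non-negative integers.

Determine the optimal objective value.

50

Relaxing integrality, the LP optimum is 52.48 at (a,b) = (4.73, 3.88), which is not an integer point.
(a,b)=(5,3): 1·5+6·3=23≤28, 6·5+3·3=39≤40, objective 50.
(a,b)=(4,4): 1·4+6·4=28≤28, 6·4+3·4=36≤40, objective 48.
Maximum is 50 at (a,b)=(5,3).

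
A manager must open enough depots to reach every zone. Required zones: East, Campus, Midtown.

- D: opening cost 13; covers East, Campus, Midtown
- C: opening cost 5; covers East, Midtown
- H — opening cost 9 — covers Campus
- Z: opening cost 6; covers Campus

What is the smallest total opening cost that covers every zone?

11

Choose C and Z: together they cover East, Campus, Midtown — every zone.
Total opening cost: 5 + 6 = 11.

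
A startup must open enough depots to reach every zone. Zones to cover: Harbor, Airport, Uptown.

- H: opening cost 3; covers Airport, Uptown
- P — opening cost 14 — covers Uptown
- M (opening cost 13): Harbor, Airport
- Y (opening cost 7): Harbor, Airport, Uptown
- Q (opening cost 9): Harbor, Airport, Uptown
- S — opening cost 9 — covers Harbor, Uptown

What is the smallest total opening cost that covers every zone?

This is a weighted set-cover instance.
The greedy cost-per-new-zone heuristic would pick H and Y for 10, but a cheaper cover exists.
Y alone covers Harbor, Airport, Uptown — every zone.
Total opening cost: 7.
No cover costs less than 7.

7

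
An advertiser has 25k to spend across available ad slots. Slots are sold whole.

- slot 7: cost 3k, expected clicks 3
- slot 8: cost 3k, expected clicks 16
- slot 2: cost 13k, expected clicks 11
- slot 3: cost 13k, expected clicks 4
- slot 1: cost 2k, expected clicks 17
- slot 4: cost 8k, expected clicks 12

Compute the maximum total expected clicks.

48

Allowing fractional choices, the relaxed optimum would be about 55.6, but ad slots are indivisible.
slot 7 + slot 8 + slot 2 + slot 1: cost 3 + 3 + 13 + 2 = 21 ≤ 25, expected clicks 3 + 16 + 11 + 17 = 47.
slot 7 + slot 8 + slot 1 + slot 4: cost 3 + 3 + 2 + 8 = 16 ≤ 25, expected clicks 3 + 16 + 17 + 12 = 48.
Best is slot 7, slot 8, slot 1, and slot 4 with total expected clicks 48.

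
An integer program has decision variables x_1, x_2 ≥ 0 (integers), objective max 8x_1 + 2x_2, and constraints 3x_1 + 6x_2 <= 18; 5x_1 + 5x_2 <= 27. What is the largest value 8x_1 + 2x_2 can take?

(x_1,x_2)=(5,0): 3·5+6·0=15≤18, 5·5+5·0=25≤27, objective 40.
(x_1,x_2)=(4,1): 3·4+6·1=18≤18, 5·4+5·1=25≤27, objective 34.
No feasible integer point exceeds 40.

40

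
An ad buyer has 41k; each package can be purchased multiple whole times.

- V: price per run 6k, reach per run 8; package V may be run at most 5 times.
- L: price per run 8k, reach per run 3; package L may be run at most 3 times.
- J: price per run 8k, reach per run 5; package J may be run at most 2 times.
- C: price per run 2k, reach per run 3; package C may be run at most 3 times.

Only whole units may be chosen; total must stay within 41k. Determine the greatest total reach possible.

This is a bounded integer knapsack.
C has the best ratio (3/2); taking only C gives at most 3×3 = 9 (stopped by the supply cap of 3).
Mixing does better — 5×V and 3×C: price 36 ≤ 41, reach 5·8 + 3·3 = 49.

49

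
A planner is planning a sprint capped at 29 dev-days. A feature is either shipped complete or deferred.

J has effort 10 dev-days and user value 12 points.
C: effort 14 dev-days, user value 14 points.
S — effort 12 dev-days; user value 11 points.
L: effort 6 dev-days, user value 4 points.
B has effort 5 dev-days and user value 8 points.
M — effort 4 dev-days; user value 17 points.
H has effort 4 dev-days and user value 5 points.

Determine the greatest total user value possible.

C + B + M + H: effort 14 + 5 + 4 + 4 = 27 ≤ 29, user value 14 + 8 + 17 + 5 = 44.
J + L + B + M + H: effort 10 + 6 + 5 + 4 + 4 = 29 ≤ 29, user value 12 + 4 + 8 + 17 + 5 = 46.
J + C + M: effort 10 + 14 + 4 = 28 ≤ 29, user value 12 + 14 + 17 = 43.
Best is J, L, B, M, and H with total user value 46.

46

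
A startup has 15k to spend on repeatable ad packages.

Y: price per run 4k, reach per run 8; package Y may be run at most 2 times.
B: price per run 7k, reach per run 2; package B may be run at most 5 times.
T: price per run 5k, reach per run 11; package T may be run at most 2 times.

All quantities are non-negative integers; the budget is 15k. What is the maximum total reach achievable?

1×Y and 2×T: price 14 ≤ 15, reach 1·8 + 2·11 = 30.
2×Y and 1×T: price 13 ≤ 15, reach 2·8 + 1·11 = 27.
Best is 30.

30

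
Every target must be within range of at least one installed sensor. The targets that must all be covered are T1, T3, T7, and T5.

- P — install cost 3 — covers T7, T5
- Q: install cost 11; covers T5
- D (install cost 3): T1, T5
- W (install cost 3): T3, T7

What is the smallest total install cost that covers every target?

6

The greedy cost-per-new-target heuristic would pick P, D, and W for 9, but a cheaper cover exists.
Choose D and W: together they cover T1, T3, T7, T5 — every target.
Total install cost: 3 + 3 = 6.
No cover costs less than 6.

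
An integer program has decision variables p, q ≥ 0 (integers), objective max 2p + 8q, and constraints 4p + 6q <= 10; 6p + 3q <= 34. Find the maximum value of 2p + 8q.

10

(p,q)=(1,1): 4·1+6·1=10≤10, 6·1+3·1=9≤34, objective 10.
(p,q)=(0,1): 4·0+6·1=6≤10, 6·0+3·1=3≤34, objective 8.
No feasible integer point exceeds 10.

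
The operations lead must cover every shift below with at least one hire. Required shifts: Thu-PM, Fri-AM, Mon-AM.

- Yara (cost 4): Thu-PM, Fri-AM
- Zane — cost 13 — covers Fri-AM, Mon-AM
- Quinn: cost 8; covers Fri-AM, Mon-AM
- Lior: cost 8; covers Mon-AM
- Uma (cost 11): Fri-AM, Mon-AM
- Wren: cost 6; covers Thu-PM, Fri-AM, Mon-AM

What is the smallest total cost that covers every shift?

6

The greedy cost-per-new-shift heuristic would pick Yara and Wren for 10, but a cheaper cover exists.
Wren alone covers Thu-PM, Fri-AM, Mon-AM — every shift.
Total cost: 6.
No cover costs less than 6.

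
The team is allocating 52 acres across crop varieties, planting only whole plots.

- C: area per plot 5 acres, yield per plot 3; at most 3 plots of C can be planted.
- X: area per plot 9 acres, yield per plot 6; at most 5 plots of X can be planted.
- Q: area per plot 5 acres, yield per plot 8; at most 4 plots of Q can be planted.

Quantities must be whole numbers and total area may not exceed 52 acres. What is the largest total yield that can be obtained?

53

This is a bounded integer knapsack.
Take 1×C, 3×X, and 4×Q: area 52 ≤ 52, yield 1·3 + 3·6 + 4·8 = 53.
Q has the best ratio (8/5) and is taken to its limit of 4; remaining capacity is filled optimally with the others.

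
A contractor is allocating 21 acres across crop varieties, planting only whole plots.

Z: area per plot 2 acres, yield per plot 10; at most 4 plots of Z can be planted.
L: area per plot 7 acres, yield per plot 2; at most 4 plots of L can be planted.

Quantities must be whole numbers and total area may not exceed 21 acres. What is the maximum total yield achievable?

42

4×Z: area 8 ≤ 21, yield 4·10 = 40.
4×Z and 1×L: area 15 ≤ 21, yield 4·10 + 1·2 = 42.
Best is 42.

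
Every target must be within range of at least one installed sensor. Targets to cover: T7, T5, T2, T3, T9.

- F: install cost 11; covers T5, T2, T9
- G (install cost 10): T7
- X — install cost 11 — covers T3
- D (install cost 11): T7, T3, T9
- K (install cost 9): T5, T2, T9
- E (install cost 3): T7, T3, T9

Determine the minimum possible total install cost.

12

Choose K and E: together they cover T7, T5, T2, T3, T9 — every target.
Total install cost: 9 + 3 = 12.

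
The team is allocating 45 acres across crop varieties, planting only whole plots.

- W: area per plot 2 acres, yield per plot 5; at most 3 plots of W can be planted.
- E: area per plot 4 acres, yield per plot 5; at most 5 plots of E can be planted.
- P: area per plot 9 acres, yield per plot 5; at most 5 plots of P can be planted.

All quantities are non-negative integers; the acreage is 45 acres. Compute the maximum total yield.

50

Take 3×W, 5×E, and 2×P: area 44 ≤ 45, yield 3·5 + 5·5 + 2·5 = 50.
W has the best ratio (5/2) and is taken to its limit of 3; remaining capacity is filled optimally with the others.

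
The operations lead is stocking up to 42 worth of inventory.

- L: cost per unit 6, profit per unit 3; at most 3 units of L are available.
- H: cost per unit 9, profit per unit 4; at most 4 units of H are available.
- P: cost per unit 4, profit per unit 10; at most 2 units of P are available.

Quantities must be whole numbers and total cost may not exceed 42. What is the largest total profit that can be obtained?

35

Take 1×L, 3×H, and 2×P: cost 41 ≤ 42, profit 1·3 + 3·4 + 2·10 = 35.
P has the best ratio (10/4) and is taken to its limit of 2; remaining capacity is filled optimally with the others.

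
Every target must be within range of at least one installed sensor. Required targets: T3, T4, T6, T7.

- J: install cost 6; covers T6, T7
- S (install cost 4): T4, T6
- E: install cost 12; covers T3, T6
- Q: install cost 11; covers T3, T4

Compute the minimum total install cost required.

17

This is a weighted set-cover instance.
Choose J and Q: together they cover T3, T4, T6, T7 — every target.
Total install cost: 6 + 11 = 17.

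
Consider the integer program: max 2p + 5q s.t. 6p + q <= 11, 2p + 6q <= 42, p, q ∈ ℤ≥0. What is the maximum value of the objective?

(p,q)=(0,7): 6·0+1·7=7≤11, 2·0+6·7=42≤42, objective 35.
(p,q)=(0,6): 6·0+1·6=6≤11, 2·0+6·6=36≤42, objective 30.
(p,q)=(1,5): 6·1+1·5=11≤11, 2·1+6·5=32≤42, objective 27.
The best lattice point is (0,7), giving 35.

35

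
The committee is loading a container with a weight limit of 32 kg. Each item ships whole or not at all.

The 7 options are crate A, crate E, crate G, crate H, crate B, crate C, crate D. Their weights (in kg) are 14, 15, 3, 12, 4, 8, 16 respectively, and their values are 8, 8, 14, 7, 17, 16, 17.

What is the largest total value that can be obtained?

Treat it as a binary knapsack problem.
Allowing fractional choices, the relaxed optimum would be about 64.6, but items are indivisible.
crate G + crate B + crate C + crate D: weight 3 + 4 + 8 + 16 = 31 ≤ 32, value 14 + 17 + 16 + 17 = 64.
crate A + crate G + crate B + crate C: weight 14 + 3 + 4 + 8 = 29 ≤ 32, value 8 + 14 + 17 + 16 = 55.
Best is crate G, crate B, crate C, and crate D with total value 64.

64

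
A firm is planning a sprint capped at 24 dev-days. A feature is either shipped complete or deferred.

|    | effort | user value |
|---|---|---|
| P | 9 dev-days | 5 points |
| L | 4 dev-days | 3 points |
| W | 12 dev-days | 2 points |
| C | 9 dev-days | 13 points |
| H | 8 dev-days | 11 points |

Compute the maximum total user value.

P + L + C: effort 9 + 4 + 9 = 22 ≤ 24, user value 5 + 3 + 13 = 21.
C + H: effort 9 + 8 = 17 ≤ 24, user value 13 + 11 = 24.
L + C + H: effort 4 + 9 + 8 = 21 ≤ 24, user value 3 + 13 + 11 = 27.
Best is L, C, and H with total user value 27.

27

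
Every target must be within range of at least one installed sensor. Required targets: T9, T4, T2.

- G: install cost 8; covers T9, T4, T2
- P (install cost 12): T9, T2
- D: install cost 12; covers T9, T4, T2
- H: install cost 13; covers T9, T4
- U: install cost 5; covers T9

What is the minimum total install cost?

8

G alone covers T9, T4, T2 — every target.
Total install cost: 8.
No cover costs less than 8.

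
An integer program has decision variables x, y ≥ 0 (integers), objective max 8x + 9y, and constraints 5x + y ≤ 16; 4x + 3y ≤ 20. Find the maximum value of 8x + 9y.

54

(x,y)=(0,6) is feasible, giving 54.
(x,y)=(1,5) is feasible, giving 53.
(x,y)=(0,5) is feasible, giving 45.
No feasible integer point exceeds 54.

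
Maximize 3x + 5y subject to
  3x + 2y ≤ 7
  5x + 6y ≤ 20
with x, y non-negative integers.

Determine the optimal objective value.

(x,y)=(0,3): 3·0+2·3=6≤7, 5·0+6·3=18≤20, objective 15.
(x,y)=(1,2): 3·1+2·2=7≤7, 5·1+6·2=17≤20, objective 13.
(x,y)=(0,2): 3·0+2·2=4≤7, 5·0+6·2=12≤20, objective 10.
The best lattice point is (0,3), giving 15.

15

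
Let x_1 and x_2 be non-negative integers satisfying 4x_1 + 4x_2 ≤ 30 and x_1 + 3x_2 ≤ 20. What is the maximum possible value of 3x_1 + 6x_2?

39

The continuous relaxation peaks at (1.25, 6.25) with value 41.25; rounding to a feasible lattice point costs some objective.
(x_1,x_2)=(1,6): 4·1+4·6=28≤30, 1·1+3·6=19≤20, objective 39.
(x_1,x_2)=(0,6): 4·0+4·6=24≤30, 1·0+3·6=18≤20, objective 36.
(x_1,x_2)=(2,5): 4·2+4·5=28≤30, 1·2+3·5=17≤20, objective 36.
Maximum is 39 at (x_1,x_2)=(1,6).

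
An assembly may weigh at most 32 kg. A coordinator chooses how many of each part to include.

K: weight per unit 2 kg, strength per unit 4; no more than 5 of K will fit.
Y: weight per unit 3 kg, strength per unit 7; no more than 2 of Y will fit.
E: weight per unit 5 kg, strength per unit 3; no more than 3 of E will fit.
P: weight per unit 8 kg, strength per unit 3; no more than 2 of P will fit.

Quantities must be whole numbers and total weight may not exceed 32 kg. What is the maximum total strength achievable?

Take 5×K, 2×Y, and 3×E: weight 31 ≤ 32, strength 5·4 + 2·7 + 3·3 = 43.
Y has the best ratio (7/3) and is taken to its limit of 2; remaining capacity is filled optimally with the others.

43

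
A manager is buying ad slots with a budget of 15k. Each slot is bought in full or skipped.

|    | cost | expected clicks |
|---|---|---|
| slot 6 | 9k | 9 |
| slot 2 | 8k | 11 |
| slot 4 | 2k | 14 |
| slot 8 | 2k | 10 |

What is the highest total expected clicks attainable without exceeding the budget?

35

slot 6 + slot 4 + slot 8: cost 9 + 2 + 2 = 13 ≤ 15, expected clicks 9 + 14 + 10 = 33.
slot 2 + slot 4 + slot 8: cost 8 + 2 + 2 = 12 ≤ 15, expected clicks 11 + 14 + 10 = 35.
Best is slot 2, slot 4, and slot 8 with total expected clicks 35.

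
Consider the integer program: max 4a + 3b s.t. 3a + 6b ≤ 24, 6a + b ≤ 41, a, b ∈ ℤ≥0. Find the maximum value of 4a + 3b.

27

The continuous relaxation peaks at (6.73, 0.636) with value 28.82; rounding to a feasible lattice point costs some objective.
(a,b)=(6,1): 3·6+6·1=24≤24, 6·6+1·1=37≤41, objective 27.
(a,b)=(6,0): 3·6+6·0=18≤24, 6·6+1·0=36≤41, objective 24.
(a,b)=(5,1): 3·5+6·1=21≤24, 6·5+1·1=31≤41, objective 23.
The best lattice point is (6,1), giving 27.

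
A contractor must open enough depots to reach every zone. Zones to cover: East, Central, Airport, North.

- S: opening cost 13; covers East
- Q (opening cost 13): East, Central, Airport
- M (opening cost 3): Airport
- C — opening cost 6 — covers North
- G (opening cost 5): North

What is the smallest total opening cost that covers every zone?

Choose Q and G: together they cover East, Central, Airport, North — every zone.
Total opening cost: 13 + 5 = 18.

18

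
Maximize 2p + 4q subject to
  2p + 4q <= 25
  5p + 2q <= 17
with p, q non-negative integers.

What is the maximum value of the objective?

24

(p,q)=(0,6) is feasible, giving 24.
(p,q)=(1,5) is feasible, giving 22.
(p,q)=(0,5) is feasible, giving 20.
No feasible integer point exceeds 24.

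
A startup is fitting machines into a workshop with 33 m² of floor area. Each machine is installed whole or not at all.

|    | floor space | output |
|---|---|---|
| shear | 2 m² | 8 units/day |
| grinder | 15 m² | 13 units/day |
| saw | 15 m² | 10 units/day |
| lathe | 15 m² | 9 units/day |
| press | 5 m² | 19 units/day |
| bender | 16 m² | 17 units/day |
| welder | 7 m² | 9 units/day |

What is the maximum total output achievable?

53

Allowing fractional choices, the relaxed optimum would be about 55.6, but machines are indivisible.
shear + grinder + press + welder: floor space 2 + 15 + 5 + 7 = 29 ≤ 33, output 8 + 13 + 19 + 9 = 49.
shear + press + bender + welder: floor space 2 + 5 + 16 + 7 = 30 ≤ 33, output 8 + 19 + 17 + 9 = 53.
Best is shear, press, bender, and welder with total output 53.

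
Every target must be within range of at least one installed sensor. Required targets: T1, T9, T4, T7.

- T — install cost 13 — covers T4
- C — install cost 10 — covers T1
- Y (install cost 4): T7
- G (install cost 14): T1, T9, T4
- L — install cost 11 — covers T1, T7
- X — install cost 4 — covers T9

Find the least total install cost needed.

Choose Y and G: together they cover T1, T9, T4, T7 — every target.
Total install cost: 4 + 14 = 18.

18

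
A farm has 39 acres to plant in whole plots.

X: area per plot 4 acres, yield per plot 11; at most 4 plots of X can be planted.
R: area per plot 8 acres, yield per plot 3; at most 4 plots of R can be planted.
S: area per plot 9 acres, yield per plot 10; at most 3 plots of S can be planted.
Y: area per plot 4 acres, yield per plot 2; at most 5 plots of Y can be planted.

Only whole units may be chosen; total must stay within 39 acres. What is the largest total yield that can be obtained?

66

X has the best ratio (11/4); taking only X gives at most 4×11 = 44 (stopped by the supply cap of 4).
Mixing does better — 4×X, 2×S, and 1×Y: area 38 ≤ 39, yield 4·11 + 2·10 + 1·2 = 66.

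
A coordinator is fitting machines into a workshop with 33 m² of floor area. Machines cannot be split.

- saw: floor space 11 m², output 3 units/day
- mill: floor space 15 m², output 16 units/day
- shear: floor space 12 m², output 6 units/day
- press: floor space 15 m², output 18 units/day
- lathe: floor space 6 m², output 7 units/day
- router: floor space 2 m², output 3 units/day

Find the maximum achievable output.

37

Take mill, press, and router: floor space 15 + 15 + 2 = 32 ≤ 33, output 16 + 18 + 3 = 37.
No other feasible combination does better.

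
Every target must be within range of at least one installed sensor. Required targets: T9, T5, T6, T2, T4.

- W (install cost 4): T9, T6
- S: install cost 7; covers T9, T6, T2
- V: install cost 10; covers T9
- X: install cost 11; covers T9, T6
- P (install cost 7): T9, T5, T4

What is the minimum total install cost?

The greedy cost-per-new-target heuristic would pick W, P, and S for 18, but a cheaper cover exists.
Choose S and P: together they cover T9, T5, T6, T2, T4 — every target.
Total install cost: 7 + 7 = 14.
No cover costs less than 14.

14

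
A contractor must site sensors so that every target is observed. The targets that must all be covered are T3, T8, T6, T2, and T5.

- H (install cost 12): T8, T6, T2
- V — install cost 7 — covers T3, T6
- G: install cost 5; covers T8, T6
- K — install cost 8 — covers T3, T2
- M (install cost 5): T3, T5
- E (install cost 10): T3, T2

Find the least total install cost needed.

17

This is an integer covering problem.
The greedy cost-per-new-target heuristic would pick G, M, and K for 18, but a cheaper cover exists.
Choose H and M: together they cover T3, T8, T6, T2, T5 — every target.
Total install cost: 12 + 5 = 17.
No cover costs less than 17.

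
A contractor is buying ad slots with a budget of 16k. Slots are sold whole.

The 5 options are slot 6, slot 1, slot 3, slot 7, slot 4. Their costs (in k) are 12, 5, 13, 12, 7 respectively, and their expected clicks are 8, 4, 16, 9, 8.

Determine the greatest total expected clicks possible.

Allowing fractional choices, the relaxed optimum would be about 19.4, but ad slots are indivisible.
slot 3: cost 13 ≤ 16, expected clicks 16.
slot 1 + slot 4: cost 5 + 7 = 12 ≤ 16, expected clicks 4 + 8 = 12.
Best is slot 3 with total expected clicks 16.

16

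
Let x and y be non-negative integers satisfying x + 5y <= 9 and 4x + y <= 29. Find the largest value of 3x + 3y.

21

(x,y)=(7,0) is feasible, giving 21.
(x,y)=(6,0) is feasible, giving 18.
No feasible integer point exceeds 21.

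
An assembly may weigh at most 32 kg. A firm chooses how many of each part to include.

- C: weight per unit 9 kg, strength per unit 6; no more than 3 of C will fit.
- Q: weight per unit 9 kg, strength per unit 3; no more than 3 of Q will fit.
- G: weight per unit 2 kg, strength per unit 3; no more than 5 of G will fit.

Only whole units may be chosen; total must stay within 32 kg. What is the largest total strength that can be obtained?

27

2×C and 5×G: weight 28 ≤ 32, strength 2·6 + 5·3 = 27.
1×C, 1×Q, and 5×G: weight 28 ≤ 32, strength 1·6 + 1·3 + 5·3 = 24.
Best is 27.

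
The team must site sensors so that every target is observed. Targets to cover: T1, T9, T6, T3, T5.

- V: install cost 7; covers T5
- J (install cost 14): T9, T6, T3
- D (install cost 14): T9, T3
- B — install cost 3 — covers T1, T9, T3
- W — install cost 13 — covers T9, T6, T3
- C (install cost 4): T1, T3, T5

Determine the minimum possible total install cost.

This is a weighted set-cover instance.
Choose W and C: together they cover T1, T9, T6, T3, T5 — every target.
Total install cost: 13 + 4 = 17.

17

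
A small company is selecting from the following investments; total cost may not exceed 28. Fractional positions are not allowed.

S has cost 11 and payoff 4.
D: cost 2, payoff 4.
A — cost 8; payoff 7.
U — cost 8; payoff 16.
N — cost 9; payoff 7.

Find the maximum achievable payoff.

This is an integer program with binary decision variables.
Allowing fractional choices, the relaxed optimum would be about 34.4, but investments are indivisible.
D + A + U + N: cost 2 + 8 + 8 + 9 = 27 ≤ 28, payoff 4 + 7 + 16 + 7 = 34.
A + U + N: cost 8 + 8 + 9 = 25 ≤ 28, payoff 7 + 16 + 7 = 30.
D + A + U: cost 2 + 8 + 8 = 18 ≤ 28, payoff 4 + 7 + 16 = 27.
Best is D, A, U, and N with total payoff 34.

34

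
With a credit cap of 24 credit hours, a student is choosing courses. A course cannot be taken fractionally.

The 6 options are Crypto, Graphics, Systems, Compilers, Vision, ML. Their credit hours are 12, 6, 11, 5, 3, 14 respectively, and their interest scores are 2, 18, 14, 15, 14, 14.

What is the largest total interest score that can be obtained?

Graphics + Compilers + Vision: credit hours 6 + 5 + 3 = 14 ≤ 24, interest score 18 + 15 + 14 = 47.
Graphics + Systems + Compilers: credit hours 6 + 11 + 5 = 22 ≤ 24, interest score 18 + 14 + 15 = 47.
The maximum interest score is 47; one optimal choice is Graphics, Compilers, and Vision.

47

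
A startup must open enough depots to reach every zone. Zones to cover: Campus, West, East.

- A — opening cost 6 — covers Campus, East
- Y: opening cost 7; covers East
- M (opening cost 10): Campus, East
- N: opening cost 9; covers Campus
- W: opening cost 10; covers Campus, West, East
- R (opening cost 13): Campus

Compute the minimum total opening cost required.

10

This is a weighted set-cover instance.
W alone covers Campus, West, East — every zone.
Total opening cost: 10.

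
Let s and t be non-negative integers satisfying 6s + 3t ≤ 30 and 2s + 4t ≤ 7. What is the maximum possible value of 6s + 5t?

18

The continuous relaxation peaks at (3.5, 0) with value 21.00; rounding to a feasible lattice point costs some objective.
(s,t)=(3,0): 6·3+3·0=18≤30, 2·3+4·0=6≤7, objective 18.
(s,t)=(2,0): 6·2+3·0=12≤30, 2·2+4·0=4≤7, objective 12.
The best lattice point is (3,0), giving 18.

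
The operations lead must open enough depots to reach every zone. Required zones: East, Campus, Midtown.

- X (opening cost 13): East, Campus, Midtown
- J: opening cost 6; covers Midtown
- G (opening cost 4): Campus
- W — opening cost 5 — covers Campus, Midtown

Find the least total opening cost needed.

13

The greedy cost-per-new-zone heuristic would pick W and X for 18, but a cheaper cover exists.
X alone covers East, Campus, Midtown — every zone.
Total opening cost: 13.
No cover costs less than 13.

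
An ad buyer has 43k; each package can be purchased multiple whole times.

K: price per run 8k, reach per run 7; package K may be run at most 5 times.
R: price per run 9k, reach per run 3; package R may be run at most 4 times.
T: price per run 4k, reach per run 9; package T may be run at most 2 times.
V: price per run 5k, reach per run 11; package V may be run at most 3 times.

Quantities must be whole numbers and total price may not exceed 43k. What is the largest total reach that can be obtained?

This is a bounded integer knapsack.
T has the best ratio (9/4); taking only T gives at most 2×9 = 18 (stopped by the supply cap of 2).
Mixing does better — 2×K, 2×T, and 3×V: price 39 ≤ 43, reach 2·7 + 2·9 + 3·11 = 65.

65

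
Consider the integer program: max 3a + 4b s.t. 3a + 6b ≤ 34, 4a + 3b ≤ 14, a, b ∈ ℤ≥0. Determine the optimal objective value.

The continuous relaxation peaks at (0, 4.67) with value 18.67; rounding to a feasible lattice point costs some objective.
(a,b)=(0,4): 3·0+6·4=24≤34, 4·0+3·4=12≤14, objective 16.
(a,b)=(1,3): 3·1+6·3=21≤34, 4·1+3·3=13≤14, objective 15.
(a,b)=(0,3): 3·0+6·3=18≤34, 4·0+3·3=9≤14, objective 12.
The best lattice point is (0,4), giving 16.

16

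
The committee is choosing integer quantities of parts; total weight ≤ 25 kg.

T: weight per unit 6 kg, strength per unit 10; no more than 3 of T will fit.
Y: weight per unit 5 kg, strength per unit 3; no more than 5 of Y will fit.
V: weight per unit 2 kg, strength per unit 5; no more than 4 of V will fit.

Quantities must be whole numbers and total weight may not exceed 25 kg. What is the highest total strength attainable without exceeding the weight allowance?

45

3×T and 3×V: weight 24 ≤ 25, strength 3·10 + 3·5 = 45.
2×T, 1×Y, and 4×V: weight 25 ≤ 25, strength 2·10 + 1·3 + 4·5 = 43.
Best is 45.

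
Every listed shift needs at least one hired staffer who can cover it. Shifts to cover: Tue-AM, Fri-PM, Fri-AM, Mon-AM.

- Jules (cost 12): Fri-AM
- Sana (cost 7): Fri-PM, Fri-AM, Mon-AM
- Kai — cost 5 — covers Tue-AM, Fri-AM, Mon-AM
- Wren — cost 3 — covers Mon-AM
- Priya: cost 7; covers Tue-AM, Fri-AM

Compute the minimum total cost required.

12

Choose Sana and Kai: together they cover Tue-AM, Fri-PM, Fri-AM, Mon-AM — every shift.
Total cost: 7 + 5 = 12.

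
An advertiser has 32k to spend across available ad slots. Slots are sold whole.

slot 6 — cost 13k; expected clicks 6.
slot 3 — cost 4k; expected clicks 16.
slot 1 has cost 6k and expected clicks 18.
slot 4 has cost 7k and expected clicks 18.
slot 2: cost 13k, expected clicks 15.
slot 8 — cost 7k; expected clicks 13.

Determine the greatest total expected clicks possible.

Take slot 3, slot 1, slot 4, and slot 2: cost 4 + 6 + 7 + 13 = 30 ≤ 32, expected clicks 16 + 18 + 18 + 15 = 67.
No other feasible combination does better.

67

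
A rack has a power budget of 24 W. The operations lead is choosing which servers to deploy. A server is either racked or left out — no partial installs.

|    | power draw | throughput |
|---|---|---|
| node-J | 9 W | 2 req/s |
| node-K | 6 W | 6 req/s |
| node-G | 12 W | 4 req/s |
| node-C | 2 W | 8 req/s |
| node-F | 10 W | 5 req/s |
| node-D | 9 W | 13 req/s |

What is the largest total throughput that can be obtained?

27

Allowing fractional choices, the relaxed optimum would be about 30.5, but servers are indivisible.
node-G + node-C + node-D: power draw 12 + 2 + 9 = 23 ≤ 24, throughput 4 + 8 + 13 = 25.
node-C + node-F + node-D: power draw 2 + 10 + 9 = 21 ≤ 24, throughput 8 + 5 + 13 = 26.
node-K + node-C + node-D: power draw 6 + 2 + 9 = 17 ≤ 24, throughput 6 + 8 + 13 = 27.
Best is node-K, node-C, and node-D with total throughput 27.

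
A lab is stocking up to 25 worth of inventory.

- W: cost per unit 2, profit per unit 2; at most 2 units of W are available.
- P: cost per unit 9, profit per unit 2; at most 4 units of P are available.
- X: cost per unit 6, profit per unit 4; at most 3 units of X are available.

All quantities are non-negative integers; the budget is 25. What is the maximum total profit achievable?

16

W has the best ratio (2/2); taking only W gives at most 2×2 = 4 (stopped by the supply cap of 2).
Mixing does better — 2×W and 3×X: cost 22 ≤ 25, profit 2·2 + 3·4 = 16.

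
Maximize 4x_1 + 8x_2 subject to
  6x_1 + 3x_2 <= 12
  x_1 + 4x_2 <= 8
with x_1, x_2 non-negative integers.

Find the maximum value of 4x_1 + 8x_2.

16

(x_1,x_2)=(0,2) is feasible, giving 16.
(x_1,x_2)=(1,1) is feasible, giving 12.
(x_1,x_2)=(0,1) is feasible, giving 8.
(x_1,x_2)=(2,0) is feasible, giving 8.
No feasible integer point exceeds 16.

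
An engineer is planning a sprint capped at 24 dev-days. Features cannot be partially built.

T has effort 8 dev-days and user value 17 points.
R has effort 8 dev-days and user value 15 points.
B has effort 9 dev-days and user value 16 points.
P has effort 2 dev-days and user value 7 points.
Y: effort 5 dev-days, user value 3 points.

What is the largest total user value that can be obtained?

43

This is a 0-1 knapsack instance.
R + B + P + Y: effort 8 + 9 + 2 + 5 = 24 ≤ 24, user value 15 + 16 + 7 + 3 = 41.
T + R + P + Y: effort 8 + 8 + 2 + 5 = 23 ≤ 24, user value 17 + 15 + 7 + 3 = 42.
T + B + P + Y: effort 8 + 9 + 2 + 5 = 24 ≤ 24, user value 17 + 16 + 7 + 3 = 43.
Best is T, B, P, and Y with total user value 43.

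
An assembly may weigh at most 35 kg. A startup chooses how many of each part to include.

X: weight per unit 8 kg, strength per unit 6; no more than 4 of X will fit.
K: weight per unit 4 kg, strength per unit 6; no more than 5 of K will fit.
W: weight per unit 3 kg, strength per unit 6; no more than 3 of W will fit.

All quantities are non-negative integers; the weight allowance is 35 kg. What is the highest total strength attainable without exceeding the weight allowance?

W has the best ratio (6/3); taking only W gives at most 3×6 = 18 (stopped by the supply cap of 3).
Mixing does better — 5×K and 3×W: weight 29 ≤ 35, strength 5·6 + 3·6 = 48.

48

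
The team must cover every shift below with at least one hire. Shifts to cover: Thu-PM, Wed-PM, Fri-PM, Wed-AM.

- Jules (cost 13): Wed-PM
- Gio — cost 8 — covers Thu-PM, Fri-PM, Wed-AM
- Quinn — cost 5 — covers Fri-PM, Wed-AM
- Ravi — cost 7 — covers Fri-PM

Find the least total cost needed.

21

This is a weighted set-cover instance.
Choose Jules and Gio: together they cover Thu-PM, Wed-PM, Fri-PM, Wed-AM — every shift.
Total cost: 13 + 8 = 21.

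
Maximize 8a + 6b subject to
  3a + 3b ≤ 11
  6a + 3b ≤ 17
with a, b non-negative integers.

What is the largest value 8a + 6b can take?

22

The continuous relaxation peaks at (2, 1.67) with value 26.00; rounding to a feasible lattice point costs some objective.
(a,b)=(2,1): 3·2+3·1=9≤11, 6·2+3·1=15≤17, objective 22.
(a,b)=(1,2): 3·1+3·2=9≤11, 6·1+3·2=12≤17, objective 20.
Maximum is 22 at (a,b)=(2,1).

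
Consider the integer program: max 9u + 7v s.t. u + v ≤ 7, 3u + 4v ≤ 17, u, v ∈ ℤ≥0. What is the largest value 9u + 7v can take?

(u,v)=(5,0): 1·5+1·0=5≤7, 3·5+4·0=15≤17, objective 45.
(u,v)=(4,1): 1·4+1·1=5≤7, 3·4+4·1=16≤17, objective 43.
(u,v)=(4,0): 1·4+1·0=4≤7, 3·4+4·0=12≤17, objective 36.
Maximum is 45 at (u,v)=(5,0).

45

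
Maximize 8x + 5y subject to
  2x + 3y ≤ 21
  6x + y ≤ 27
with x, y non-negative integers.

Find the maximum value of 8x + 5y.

49

The continuous relaxation peaks at (3.75, 4.5) with value 52.50; rounding to a feasible lattice point costs some objective.
(x,y)=(3,5): 2·3+3·5=21≤21, 6·3+1·5=23≤27, objective 49.
(x,y)=(4,3): 2·4+3·3=17≤21, 6·4+1·3=27≤27, objective 47.
(x,y)=(3,4): 2·3+3·4=18≤21, 6·3+1·4=22≤27, objective 44.
(x,y)=(2,5): 2·2+3·5=19≤21, 6·2+1·5=17≤27, objective 41.
Maximum is 49 at (x,y)=(3,5).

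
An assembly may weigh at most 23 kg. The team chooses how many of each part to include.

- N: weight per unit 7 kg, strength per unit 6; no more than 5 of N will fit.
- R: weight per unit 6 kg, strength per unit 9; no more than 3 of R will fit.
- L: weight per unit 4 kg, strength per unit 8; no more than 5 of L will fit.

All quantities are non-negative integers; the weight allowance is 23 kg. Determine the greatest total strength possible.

41

This is a bounded integer knapsack.
L has the best ratio (8/4); taking only L gives at most 5×8 = 40 (stopped by the weight limit).
Mixing does better — 1×R and 4×L: weight 22 ≤ 23, strength 1·9 + 4·8 = 41.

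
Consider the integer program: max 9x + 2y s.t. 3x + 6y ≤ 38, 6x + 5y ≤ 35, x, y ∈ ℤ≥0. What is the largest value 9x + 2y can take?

47

The continuous relaxation peaks at (5.83, 0) with value 52.50; rounding to a feasible lattice point costs some objective.
(x,y)=(5,1): 3·5+6·1=21≤38, 6·5+5·1=35≤35, objective 47.
(x,y)=(5,0): 3·5+6·0=15≤38, 6·5+5·0=30≤35, objective 45.
(x,y)=(4,2): 3·4+6·2=24≤38, 6·4+5·2=34≤35, objective 40.
Maximum is 47 at (x,y)=(5,1).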